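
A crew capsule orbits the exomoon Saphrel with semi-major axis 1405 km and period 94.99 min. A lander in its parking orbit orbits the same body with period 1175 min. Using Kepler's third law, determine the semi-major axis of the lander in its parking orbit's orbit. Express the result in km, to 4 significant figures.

Kepler's third law: a³ ∝ T², so a₂ = a₁ (T₂/T₁)^(2/3).
T₂/T₁ = 12.37, (T₂/T₁)^(2/3) = 5.349.
a₂ = 1405 × 5.349 = 7515 km.

a₂ ≈ 7515 km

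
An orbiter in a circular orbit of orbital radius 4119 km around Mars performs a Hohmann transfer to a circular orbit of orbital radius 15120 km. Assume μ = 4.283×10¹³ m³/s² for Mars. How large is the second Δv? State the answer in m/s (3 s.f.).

Δv ≈ 582 m/s

r₁ = 4119 km = 4.119×10⁶ m.
r₂ = 15120 km = 1.512×10⁷ m.
Transfer ellipse a_t = (r₁ + r₂)/2 = 9.620×10⁶ m.
At r₁: circular v_c1 = √(μ/r₁) = 3225 m/s; transfer-periapsis v_p = √[μ(2/r₁ − 1/a_t)] = 4043 m/s.
At r₂: circular v_c2 = √(μ/r₂) = 1683 m/s; transfer-apoapsis v_a = √[μ(2/r₂ − 1/a_t)] = 1101 m/s.
Δv₂ = v_c2 − v_a = 581.7 m/s.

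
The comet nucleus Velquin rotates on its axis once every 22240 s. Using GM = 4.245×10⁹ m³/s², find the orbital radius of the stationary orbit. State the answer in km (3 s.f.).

r_sync ≈ 376 km

A synchronous orbit has period T, so by Kepler's third law a = (μT²/4π²)^(1/3).
μT²/4π² = 4.245×10⁹ × (2.224×10⁴)² / 39.48 = 5.318×10¹⁶ m³.
a = 3.761×10⁵ m = 376.06 km.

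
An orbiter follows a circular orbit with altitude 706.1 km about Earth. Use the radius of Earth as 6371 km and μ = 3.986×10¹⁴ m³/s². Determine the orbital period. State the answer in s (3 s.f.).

T ≈ 5930 s

r = 6371 + 706.1 = 7077.1 km = 7.0771×10⁶ m.
Kepler's third law: T = 2π√(r³/μ) = 2π√((7.077×10⁶)³ / 3.986×10¹⁴).
r³/μ = 8.893×10⁵ s², so T = 2π × 9.430×10² = 5.925×10³ s.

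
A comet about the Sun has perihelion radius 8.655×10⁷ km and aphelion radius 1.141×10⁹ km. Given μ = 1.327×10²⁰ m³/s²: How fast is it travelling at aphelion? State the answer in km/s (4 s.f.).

v ≈ 4.050 km/s

Semi-major axis a = (r_p + r_a)/2 = 6.1378×10⁸ km = 6.138×10¹¹ m.
Vis-viva: v² = μ(2/r − 1/a) = 1.327×10²⁰ × (1.753×10⁻¹² − 1.629×10⁻¹²) = 1.640×10⁷ m²/s².
v = 4050 m/s = 4.050 km/s.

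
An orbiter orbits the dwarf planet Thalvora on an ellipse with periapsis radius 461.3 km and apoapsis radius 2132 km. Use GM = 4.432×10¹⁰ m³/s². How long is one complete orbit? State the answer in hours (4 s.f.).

T ≈ 12.24 hours

Semi-major axis a = (r_p + r_a)/2 = (461.30 + 2132.0)/2 = 1296.7 km = 1.297×10⁶ m.
By Kepler's third law T = 2π√(a³/μ) = 2π × 7.013×10³ = 4.407×10⁴ s.
= 12.24 hours.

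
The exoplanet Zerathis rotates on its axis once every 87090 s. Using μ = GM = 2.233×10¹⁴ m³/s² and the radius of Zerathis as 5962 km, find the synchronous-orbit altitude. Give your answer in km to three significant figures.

A synchronous orbit has period T, so by Kepler's third law a = (μT²/4π²)^(1/3).
μT²/4π² = 2.233×10¹⁴ × (8.709×10⁴)² / 39.48 = 4.290×10²² m³.
a = 3.501×10⁷ m = 35007 km.
Altitude h = a − R = 35007 − 5962 = 29045 km.

h_sync ≈ 29000 km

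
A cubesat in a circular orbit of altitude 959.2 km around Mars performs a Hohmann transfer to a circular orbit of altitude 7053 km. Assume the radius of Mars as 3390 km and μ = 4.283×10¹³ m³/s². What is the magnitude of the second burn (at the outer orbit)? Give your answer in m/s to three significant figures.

Δv ≈ 472 m/s

r₁ = 3390 + 959.2 = 4349.2 km = 4.3492×10⁶ m.
r₂ = 3390 + 7053 = 10443 km = 1.0443×10⁷ m.
Transfer ellipse a_t = (r₁ + r₂)/2 = 7.396×10⁶ m.
At r₁: circular v_c1 = √(μ/r₁) = 3138 m/s; transfer-periapsis v_p = √[μ(2/r₁ − 1/a_t)] = 3729 m/s.
At r₂: circular v_c2 = √(μ/r₂) = 2025 m/s; transfer-apoapsis v_a = √[μ(2/r₂ − 1/a_t)] = 1553 m/s.
Δv₂ = v_c2 − v_a = 472.2 m/s.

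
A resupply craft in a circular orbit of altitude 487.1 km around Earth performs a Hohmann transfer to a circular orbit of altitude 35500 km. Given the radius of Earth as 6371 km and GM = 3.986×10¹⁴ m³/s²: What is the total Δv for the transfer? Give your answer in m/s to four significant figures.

r₁ = 6371 + 487.1 = 6858.1 km = 6.8581×10⁶ m.
r₂ = 6371 + 35500 = 41871 km = 4.1871×10⁷ m.
Transfer ellipse a_t = (r₁ + r₂)/2 = 2.436×10⁷ m.
At r₁: circular v_c1 = √(μ/r₁) = 7624 m/s; transfer-perigee v_p = √[μ(2/r₁ − 1/a_t)] = 9994 m/s.
Δv₁ = v_p − v_c1 = 2370 m/s.
At r₂: circular v_c2 = √(μ/r₂) = 3085 m/s; transfer-apogee v_a = √[μ(2/r₂ − 1/a_t)] = 1637 m/s.
Δv₂ = v_c2 − v_a = 1448 m/s.
Total Δv = Δv₁ + Δv₂ = 3819 m/s.

Δv_total ≈ 3819 m/s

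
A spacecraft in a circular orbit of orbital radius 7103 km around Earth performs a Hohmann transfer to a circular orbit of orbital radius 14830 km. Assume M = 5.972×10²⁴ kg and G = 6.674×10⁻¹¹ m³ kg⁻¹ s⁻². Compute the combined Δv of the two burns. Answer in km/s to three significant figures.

Δv_total ≈ 2.23 km/s

μ = GM = 6.674×10⁻¹¹ × 5.972×10²⁴ = 3.986×10¹⁴ m³/s².
r₁ = 7103 km = 7.103×10⁶ m.
r₂ = 14830 km = 1.483×10⁷ m.
Transfer ellipse a_t = (r₁ + r₂)/2 = 1.097×10⁷ m.
At r₁: circular v_c1 = √(μ/r₁) = 7491 m/s; transfer-perigee v_p = √[μ(2/r₁ − 1/a_t)] = 8711 m/s.
Δv₁ = v_p − v_c1 = 1220 m/s.
At r₂: circular v_c2 = √(μ/r₂) = 5184 m/s; transfer-apogee v_a = √[μ(2/r₂ − 1/a_t)] = 4172 m/s.
Δv₂ = v_c2 − v_a = 1012 m/s.
Total Δv = Δv₁ + Δv₂ = 2232 m/s = 2.232 km/s.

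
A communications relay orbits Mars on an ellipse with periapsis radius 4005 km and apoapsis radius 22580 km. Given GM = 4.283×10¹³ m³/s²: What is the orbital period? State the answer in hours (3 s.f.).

T ≈ 12.9 hours

Semi-major axis a = (r_p + r_a)/2 = (4005.0 + 22580)/2 = 13292 km = 1.329×10⁷ m.
By Kepler's third law T = 2π√(a³/μ) = 2π × 7.405×10³ = 4.653×10⁴ s.
= 12.92 hours.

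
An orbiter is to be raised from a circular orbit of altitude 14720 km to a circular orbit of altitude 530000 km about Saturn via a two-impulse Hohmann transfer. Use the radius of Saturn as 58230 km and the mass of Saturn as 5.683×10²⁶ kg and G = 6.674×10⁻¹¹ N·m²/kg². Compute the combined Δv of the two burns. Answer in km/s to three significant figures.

Δv_total ≈ 11.9 km/s

μ = GM = 6.674×10⁻¹¹ × 5.683×10²⁶ = 3.793×10¹⁶ m³/s².
r₁ = 58230 + 14720 = 72950 km = 7.2950×10⁷ m.
r₂ = 58230 + 530000 = 588230 km = 5.8823×10⁸ m.
Transfer ellipse a_t = (r₁ + r₂)/2 = 3.306×10⁸ m.
At r₁: circular v_c1 = √(μ/r₁) = 22800 m/s; transfer-perikrone v_p = √[μ(2/r₁ − 1/a_t)] = 30420 m/s.
Δv₁ = v_p − v_c1 = 7614 m/s.
At r₂: circular v_c2 = √(μ/r₂) = 8030 m/s; transfer-apokrone v_a = √[μ(2/r₂ − 1/a_t)] = 3772 m/s.
Δv₂ = v_c2 − v_a = 4258 m/s.
Total Δv = Δv₁ + Δv₂ = 11870 m/s = 11.87 km/s.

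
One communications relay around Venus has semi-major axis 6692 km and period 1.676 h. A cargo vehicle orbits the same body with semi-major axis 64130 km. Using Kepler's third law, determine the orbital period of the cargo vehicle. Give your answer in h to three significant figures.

T₂ ≈ 49.7 h

Kepler's third law: T² ∝ a³, so T₂ = T₁ (a₂/a₁)^(3/2).
a₂/a₁ = 9.583, (a₂/a₁)^(3/2) = 29.67.
T₂ = 1.676 × 29.67 = 49.72 h.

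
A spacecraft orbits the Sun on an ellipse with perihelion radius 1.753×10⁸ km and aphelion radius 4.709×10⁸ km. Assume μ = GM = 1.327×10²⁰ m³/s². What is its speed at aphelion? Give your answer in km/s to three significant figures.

v ≈ 12.4 km/s

Semi-major axis a = (r_p + r_a)/2 = 3.2310×10⁸ km = 3.231×10¹¹ m.
Vis-viva: v² = μ(2/r − 1/a) = 1.327×10²⁰ × (4.247×10⁻¹² − 3.095×10⁻¹²) = 1.529×10⁸ m²/s².
v = 12360 m/s = 12.36 km/s.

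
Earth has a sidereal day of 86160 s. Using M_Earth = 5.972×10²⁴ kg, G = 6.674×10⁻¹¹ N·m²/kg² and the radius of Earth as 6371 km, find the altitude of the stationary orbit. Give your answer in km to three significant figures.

h_sync ≈ 35800 km

μ = GM = 6.674×10⁻¹¹ × 5.972×10²⁴ = 3.986×10¹⁴ m³/s².
A synchronous orbit has period T, so by Kepler's third law a = (μT²/4π²)^(1/3).
μT²/4π² = 3.986×10¹⁴ × (8.616×10⁴)² / 39.48 = 7.495×10²² m³.
a = 4.216×10⁷ m = 42162 km.
Altitude h = a − R = 42162 − 6371 = 35791 km.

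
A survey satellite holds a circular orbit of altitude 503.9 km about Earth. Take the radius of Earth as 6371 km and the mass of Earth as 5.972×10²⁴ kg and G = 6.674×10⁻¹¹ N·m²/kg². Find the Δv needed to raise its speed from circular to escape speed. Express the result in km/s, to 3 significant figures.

Δv ≈ 3.15 km/s

μ = GM = 6.674×10⁻¹¹ × 5.972×10²⁴ = 3.986×10¹⁴ m³/s².
r = 6371 + 503.9 = 6874.9 km = 6.8749×10⁶ m.
Circular speed v_c = √(μ/r) = 7614 m/s.
Escape speed v_esc = √(2μ/r) = √2 × v_c = 10770 m/s.
Δv = v_esc − v_c = 3154 m/s = 3.154 km/s.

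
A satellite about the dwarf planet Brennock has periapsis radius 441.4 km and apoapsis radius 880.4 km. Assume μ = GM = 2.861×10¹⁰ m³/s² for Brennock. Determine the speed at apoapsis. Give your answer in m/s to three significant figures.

Semi-major axis a = (r_p + r_a)/2 = 660.90 km = 6.609×10⁵ m.
Vis-viva: v² = μ(2/r − 1/a) = 2.861×10¹⁰ × (2.272×10⁻⁶ − 1.513×10⁻⁶) = 2.170×10⁴ m²/s².
v = 147.3 m/s.

v ≈ 147 m/s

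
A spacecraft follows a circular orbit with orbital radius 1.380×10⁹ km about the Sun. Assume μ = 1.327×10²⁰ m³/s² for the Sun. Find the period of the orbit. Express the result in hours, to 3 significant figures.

T ≈ 246000 hours

r = 1.380×10⁹ km = 1.380×10¹² m.
Kepler's third law: T = 2π√(r³/μ) = 2π√((1.380×10¹²)³ / 1.327×10²⁰).
r³/μ = 1.980×10¹⁶ s², so T = 2π × 1.407×10⁸ = 8.842×10⁸ s.
Converting: 8.842×10⁸ s ÷ 3600 = 2.456×10⁵ hours.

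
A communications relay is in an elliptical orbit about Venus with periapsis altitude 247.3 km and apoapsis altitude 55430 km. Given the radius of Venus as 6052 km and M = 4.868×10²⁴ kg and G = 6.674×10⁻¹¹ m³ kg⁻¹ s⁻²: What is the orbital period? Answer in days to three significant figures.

T ≈ 0.796 days

μ = GM = 6.674×10⁻¹¹ × 4.868×10²⁴ = 3.249×10¹⁴ m³/s².
r_p = 6052 + 247.3 = 6299.3 km = 6.2993×10⁶ m.
r_a = 6052 + 55430 = 61482 km = 6.1482×10⁷ m.
Semi-major axis a = (r_p + r_a)/2 = (6299.3 + 61482)/2 = 33891 km = 3.389×10⁷ m.
By Kepler's third law T = 2π√(a³/μ) = 2π × 1.095×10⁴ = 6.878×10⁴ s.
= 0.796 days.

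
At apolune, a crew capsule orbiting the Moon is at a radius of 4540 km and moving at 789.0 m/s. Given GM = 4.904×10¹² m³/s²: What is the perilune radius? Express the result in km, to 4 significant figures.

perilune radius ≈ 1838 km

r_a = 4.540×10⁶ m.
Specific energy ε = v²/2 − μ/r = -7.689×10⁵ J/kg, so a = −μ/(2ε) = 3.189×10⁶ m.
The apsides satisfy r_p + r_a = 2a, so the perilune radius is 2a − r_a = 1.838×10⁶ m = 1837.8 km.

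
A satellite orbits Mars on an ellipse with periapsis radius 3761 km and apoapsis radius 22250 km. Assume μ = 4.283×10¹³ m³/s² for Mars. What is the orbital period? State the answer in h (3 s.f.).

T ≈ 12.5 h

Semi-major axis a = (r_p + r_a)/2 = (3761.0 + 22250)/2 = 13006 km = 1.301×10⁷ m.
By Kepler's third law T = 2π√(a³/μ) = 2π × 7.167×10³ = 4.503×10⁴ s.
= 12.51 h.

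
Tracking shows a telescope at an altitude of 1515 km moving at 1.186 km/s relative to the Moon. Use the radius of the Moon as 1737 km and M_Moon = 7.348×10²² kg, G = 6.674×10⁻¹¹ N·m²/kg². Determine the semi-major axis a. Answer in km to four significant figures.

a ≈ 3047 km

μ = GM = 6.674×10⁻¹¹ × 7.348×10²² = 4.904×10¹² m³/s².
r = 1737 + 1515 = 3252.0 km = 3.252×10⁶ m.
Specific orbital energy ε = v²/2 − μ/r = (1186)²/2 − 4.904×10¹²/3.252×10⁶ = -8.047×10⁵ J/kg.
Since ε = −μ/(2a), a = −μ/(2ε) = 3.047×10⁶ m = 3047.1 km.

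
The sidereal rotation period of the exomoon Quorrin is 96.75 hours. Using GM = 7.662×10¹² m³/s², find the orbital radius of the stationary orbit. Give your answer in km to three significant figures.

T = 96.75 hours = 3.483×10⁵ s.
A synchronous orbit has period T, so by Kepler's third law a = (μT²/4π²)^(1/3).
μT²/4π² = 7.662×10¹² × (3.483×10⁵)² / 39.48 = 2.354×10²² m³.
a = 2.866×10⁷ m = 28661 km.

r_sync ≈ 28700 km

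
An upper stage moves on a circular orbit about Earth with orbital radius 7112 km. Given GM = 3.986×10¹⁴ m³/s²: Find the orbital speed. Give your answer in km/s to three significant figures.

r = 7112 km = 7.112×10⁶ m.
For a circular orbit v = √(μ/r) = √(3.986×10¹⁴ / 7.112×10⁶) = √(5.605×10⁷) = 7486 m/s.
That is 7.486 km/s.

v ≈ 7.49 km/s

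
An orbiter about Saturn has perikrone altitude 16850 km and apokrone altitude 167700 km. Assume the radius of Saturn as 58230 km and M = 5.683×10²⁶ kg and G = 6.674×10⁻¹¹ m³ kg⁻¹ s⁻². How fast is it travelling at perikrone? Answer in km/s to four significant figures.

v ≈ 27.54 km/s

μ = GM = 6.674×10⁻¹¹ × 5.683×10²⁶ = 3.793×10¹⁶ m³/s².
r_p = 58230 + 16850 = 75080 km = 7.5080×10⁷ m.
r_a = 58230 + 167700 = 225930 km = 2.2593×10⁸ m.
Semi-major axis a = (r_p + r_a)/2 = 1.5050×10⁵ km = 1.505×10⁸ m.
Vis-viva: v² = μ(2/r − 1/a) = 3.793×10¹⁶ × (2.664×10⁻⁸ − 6.644×10⁻⁹) = 7.583×10⁸ m²/s².
v = 27540 m/s = 27.54 km/s.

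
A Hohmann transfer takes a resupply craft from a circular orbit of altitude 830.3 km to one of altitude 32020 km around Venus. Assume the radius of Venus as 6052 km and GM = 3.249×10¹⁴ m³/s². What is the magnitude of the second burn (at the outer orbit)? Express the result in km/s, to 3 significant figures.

r₁ = 6052 + 830.3 = 6882.3 km = 6.8823×10⁶ m.
r₂ = 6052 + 32020 = 38072 km = 3.8072×10⁷ m.
Transfer ellipse a_t = (r₁ + r₂)/2 = 2.248×10⁷ m.
At r₁: circular v_c1 = √(μ/r₁) = 6871 m/s; transfer-periapsis v_p = √[μ(2/r₁ − 1/a_t)] = 8942 m/s.
At r₂: circular v_c2 = √(μ/r₂) = 2921 m/s; transfer-apoapsis v_a = √[μ(2/r₂ − 1/a_t)] = 1616 m/s.
Δv₂ = v_c2 − v_a = 1305 m/s.
= 1.305 km/s.

Δv ≈ 1.30 km/s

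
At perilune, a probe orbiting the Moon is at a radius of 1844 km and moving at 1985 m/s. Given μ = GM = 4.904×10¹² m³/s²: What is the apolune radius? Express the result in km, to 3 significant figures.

apolune radius ≈ 5270 km

r_p = 1.844×10⁶ m.
Specific energy ε = v²/2 − μ/r = -6.893×10⁵ J/kg, so a = −μ/(2ε) = 3.557×10⁶ m.
The apsides satisfy r_p + r_a = 2a, so the apolune radius is 2a − r_p = 5.270×10⁶ m = 5270.2 km.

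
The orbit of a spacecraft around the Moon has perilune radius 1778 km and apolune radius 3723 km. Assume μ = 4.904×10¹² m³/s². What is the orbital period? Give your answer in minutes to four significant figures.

T ≈ 215.7 minutes

Semi-major axis a = (r_p + r_a)/2 = (1778.0 + 3723.0)/2 = 2750.5 km = 2.750×10⁶ m.
By Kepler's third law T = 2π√(a³/μ) = 2π × 2.060×10³ = 1.294×10⁴ s.
= 215.7 minutes.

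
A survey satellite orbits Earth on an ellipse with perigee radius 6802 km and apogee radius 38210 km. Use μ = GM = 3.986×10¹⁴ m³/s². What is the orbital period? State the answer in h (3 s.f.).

Semi-major axis a = (r_p + r_a)/2 = (6802.0 + 38210)/2 = 22506 km = 2.251×10⁷ m.
By Kepler's third law T = 2π√(a³/μ) = 2π × 5.348×10³ = 3.360×10⁴ s.
= 9.334 h.

T ≈ 9.33 h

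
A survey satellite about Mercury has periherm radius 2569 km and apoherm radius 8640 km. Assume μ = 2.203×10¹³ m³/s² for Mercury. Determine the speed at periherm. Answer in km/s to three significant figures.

Semi-major axis a = (r_p + r_a)/2 = 5604.5 km = 5.604×10⁶ m.
Vis-viva: v² = μ(2/r − 1/a) = 2.203×10¹³ × (7.785×10⁻⁷ − 1.784×10⁻⁷) = 1.322×10⁷ m²/s².
v = 3636 m/s = 3.636 km/s.

v ≈ 3.64 km/s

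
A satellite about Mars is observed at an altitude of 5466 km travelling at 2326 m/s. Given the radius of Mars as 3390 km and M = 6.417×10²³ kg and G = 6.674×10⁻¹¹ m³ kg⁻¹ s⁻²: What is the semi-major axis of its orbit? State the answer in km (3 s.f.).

μ = GM = 6.674×10⁻¹¹ × 6.417×10²³ = 4.283×10¹³ m³/s².
r = 3390 + 5466 = 8856.0 km = 8.856×10⁶ m.
Specific orbital energy ε = v²/2 − μ/r = (2326)²/2 − 4.283×10¹³/8.856×10⁶ = -2.131×10⁶ J/kg.
Since ε = −μ/(2a), a = −μ/(2ε) = 1.005×10⁷ m = 10050 km.

a ≈ 10000 km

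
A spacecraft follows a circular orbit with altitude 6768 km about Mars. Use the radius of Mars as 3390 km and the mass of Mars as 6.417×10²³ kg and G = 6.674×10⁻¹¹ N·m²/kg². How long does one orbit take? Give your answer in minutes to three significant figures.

μ = GM = 6.674×10⁻¹¹ × 6.417×10²³ = 4.283×10¹³ m³/s².
r = 3390 + 6768 = 10158 km = 1.0158×10⁷ m.
Kepler's third law: T = 2π√(r³/μ) = 2π√((1.016×10⁷)³ / 4.283×10¹³).
r³/μ = 2.447×10⁷ s², so T = 2π × 4.947×10³ = 3.108×10⁴ s.
Converting: 3.108×10⁴ s ÷ 60.00 = 518.1 minutes.

T ≈ 518 minutes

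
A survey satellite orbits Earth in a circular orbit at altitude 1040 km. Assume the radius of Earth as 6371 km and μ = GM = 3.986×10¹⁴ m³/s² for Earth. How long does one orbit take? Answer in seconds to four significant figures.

T ≈ 6349 seconds

r = 6371 + 1040 = 7411.0 km = 7.4110×10⁶ m.
Kepler's third law: T = 2π√(r³/μ) = 2π√((7.411×10⁶)³ / 3.986×10¹⁴).
r³/μ = 1.021×10⁶ s², so T = 2π × 1.011×10³ = 6.349×10³ s.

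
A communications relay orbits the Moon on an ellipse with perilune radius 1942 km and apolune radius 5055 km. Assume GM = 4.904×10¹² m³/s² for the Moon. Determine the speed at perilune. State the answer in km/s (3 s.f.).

Semi-major axis a = (r_p + r_a)/2 = 3498.5 km = 3.498×10⁶ m.
Vis-viva: v² = μ(2/r − 1/a) = 4.904×10¹² × (1.030×10⁻⁶ − 2.858×10⁻⁷) = 3.649×10⁶ m²/s².
v = 1910 m/s = 1.910 km/s.

v ≈ 1.91 km/s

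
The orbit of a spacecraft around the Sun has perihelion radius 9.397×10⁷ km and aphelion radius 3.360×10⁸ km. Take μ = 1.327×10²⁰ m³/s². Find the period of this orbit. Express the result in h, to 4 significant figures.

T ≈ 15100 h

Semi-major axis a = (r_p + r_a)/2 = (9.3970×10⁷ + 3.3600×10⁸)/2 = 2.1498×10⁸ km = 2.150×10¹¹ m.
By Kepler's third law T = 2π√(a³/μ) = 2π × 8.653×10⁶ = 5.437×10⁷ s.
= 15100 h.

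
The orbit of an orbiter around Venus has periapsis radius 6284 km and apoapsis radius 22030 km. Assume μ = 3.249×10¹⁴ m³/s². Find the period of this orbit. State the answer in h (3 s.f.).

T ≈ 5.16 h

Semi-major axis a = (r_p + r_a)/2 = (6284.0 + 22030)/2 = 14157 km = 1.416×10⁷ m.
By Kepler's third law T = 2π√(a³/μ) = 2π × 2.955×10³ = 1.857×10⁴ s.
= 5.158 h.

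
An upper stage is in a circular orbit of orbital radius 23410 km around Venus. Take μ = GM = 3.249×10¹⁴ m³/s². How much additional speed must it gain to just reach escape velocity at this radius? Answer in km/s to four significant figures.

r = 23410 km = 2.341×10⁷ m.
Circular speed v_c = √(μ/r) = 3725 m/s.
Escape speed v_esc = √(2μ/r) = √2 × v_c = 5269 m/s.
Δv = v_esc − v_c = 1543 m/s = 1.543 km/s.

Δv ≈ 1.543 km/s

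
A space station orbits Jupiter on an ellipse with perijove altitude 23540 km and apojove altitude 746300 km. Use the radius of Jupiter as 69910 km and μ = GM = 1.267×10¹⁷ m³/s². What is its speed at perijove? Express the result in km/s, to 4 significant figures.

v ≈ 49.33 km/s

r_p = 69910 + 23540 = 93450 km = 9.3450×10⁷ m.
r_a = 69910 + 746300 = 816210 km = 8.1621×10⁸ m.
Semi-major axis a = (r_p + r_a)/2 = 4.5483×10⁵ km = 4.548×10⁸ m.
Vis-viva: v² = μ(2/r − 1/a) = 1.267×10¹⁷ × (2.140×10⁻⁸ − 2.199×10⁻⁹) = 2.433×10⁹ m²/s².
v = 49330 m/s = 49.33 km/s.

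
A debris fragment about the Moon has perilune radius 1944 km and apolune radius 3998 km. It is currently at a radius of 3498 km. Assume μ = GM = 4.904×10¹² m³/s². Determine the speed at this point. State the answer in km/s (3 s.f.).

Semi-major axis a = (r_p + r_a)/2 = 2971.0 km = 2.971×10⁶ m.
Vis-viva: v² = μ(2/r − 1/a) = 4.904×10¹² × (5.718×10⁻⁷ − 3.366×10⁻⁷) = 1.153×10⁶ m²/s².
v = 1074 m/s = 1.074 km/s.

v ≈ 1.07 km/s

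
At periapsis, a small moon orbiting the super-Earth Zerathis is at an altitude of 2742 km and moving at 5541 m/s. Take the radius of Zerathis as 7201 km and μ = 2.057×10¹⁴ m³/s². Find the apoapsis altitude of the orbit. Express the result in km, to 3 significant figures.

r_p = 7201 + 2742 = 9943.0 km = 9.943×10⁶ m.
Specific energy ε = v²/2 − μ/r = -5.337×10⁶ J/kg, so a = −μ/(2ε) = 1.927×10⁷ m.
The apsides satisfy r_p + r_a = 2a, so the apoapsis radius is 2a − r_p = 2.860×10⁷ m = 28602 km.
Apoapsis altitude = 28602 − 7201 = 21401 km.

apoapsis altitude ≈ 21400 km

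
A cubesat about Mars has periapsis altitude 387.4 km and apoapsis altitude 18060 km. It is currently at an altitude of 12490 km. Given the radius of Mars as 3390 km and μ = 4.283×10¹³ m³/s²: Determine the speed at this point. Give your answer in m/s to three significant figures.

v ≈ 1410 m/s

r_p = 3390 + 387.4 = 3777.4 km = 3.7774×10⁶ m.
r_a = 3390 + 18060 = 21450 km = 2.1450×10⁷ m.
r = 3390 + 12490 = 15880 km = 1.588×10⁷ m.
Semi-major axis a = (r_p + r_a)/2 = 12614 km = 1.261×10⁷ m.
Vis-viva: v² = μ(2/r − 1/a) = 4.283×10¹³ × (1.259×10⁻⁷ − 7.928×10⁻⁸) = 1.999×10⁶ m²/s².
v = 1414 m/s.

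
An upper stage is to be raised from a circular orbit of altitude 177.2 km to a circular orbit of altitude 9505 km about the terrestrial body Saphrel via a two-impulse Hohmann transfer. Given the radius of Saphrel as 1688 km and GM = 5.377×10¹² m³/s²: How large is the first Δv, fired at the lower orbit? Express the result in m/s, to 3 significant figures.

Δv ≈ 525 m/s

r₁ = 1688 + 177.2 = 1865.2 km = 1.8652×10⁶ m.
r₂ = 1688 + 9505 = 11193 km = 1.1193×10⁷ m.
Transfer ellipse a_t = (r₁ + r₂)/2 = 6.529×10⁶ m.
At r₁: circular v_c1 = √(μ/r₁) = 1698 m/s; transfer-periapsis v_p = √[μ(2/r₁ − 1/a_t)] = 2223 m/s.
Δv₁ = v_p − v_c1 = 525.2 m/s.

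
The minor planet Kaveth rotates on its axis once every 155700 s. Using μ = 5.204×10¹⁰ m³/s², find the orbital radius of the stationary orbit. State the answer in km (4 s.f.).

r_sync ≈ 3173 km

A synchronous orbit has period T, so by Kepler's third law a = (μT²/4π²)^(1/3).
μT²/4π² = 5.204×10¹⁰ × (1.557×10⁵)² / 39.48 = 3.196×10¹⁹ m³.
a = 3.173×10⁶ m = 3173.4 km.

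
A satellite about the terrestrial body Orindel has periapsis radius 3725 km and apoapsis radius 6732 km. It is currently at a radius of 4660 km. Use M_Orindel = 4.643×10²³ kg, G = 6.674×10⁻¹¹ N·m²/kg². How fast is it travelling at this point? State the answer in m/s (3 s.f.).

v ≈ 2720 m/s

μ = GM = 6.674×10⁻¹¹ × 4.643×10²³ = 3.099×10¹³ m³/s².
Semi-major axis a = (r_p + r_a)/2 = 5228.5 km = 5.228×10⁶ m.
Vis-viva: v² = μ(2/r − 1/a) = 3.099×10¹³ × (4.292×10⁻⁷ − 1.913×10⁻⁷) = 7.373×10⁶ m²/s².
v = 2715 m/s.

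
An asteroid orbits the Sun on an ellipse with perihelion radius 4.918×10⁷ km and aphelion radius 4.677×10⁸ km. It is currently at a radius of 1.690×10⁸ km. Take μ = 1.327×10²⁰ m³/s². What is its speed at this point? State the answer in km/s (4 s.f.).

Semi-major axis a = (r_p + r_a)/2 = 2.5844×10⁸ km = 2.584×10¹¹ m.
Vis-viva: v² = μ(2/r − 1/a) = 1.327×10²⁰ × (1.183×10⁻¹¹ − 3.869×10⁻¹²) = 1.057×10⁹ m²/s².
v = 32510 m/s = 32.51 km/s.

v ≈ 32.51 km/s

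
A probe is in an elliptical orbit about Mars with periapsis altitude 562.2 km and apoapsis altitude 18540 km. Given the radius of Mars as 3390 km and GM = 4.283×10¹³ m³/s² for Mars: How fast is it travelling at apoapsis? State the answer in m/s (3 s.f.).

v ≈ 772 m/s

r_p = 3390 + 562.2 = 3952.2 km = 3.9522×10⁶ m.
r_a = 3390 + 18540 = 21930 km = 2.1930×10⁷ m.
Semi-major axis a = (r_p + r_a)/2 = 12941 km = 1.294×10⁷ m.
Vis-viva: v² = μ(2/r − 1/a) = 4.283×10¹³ × (9.120×10⁻⁸ − 7.727×10⁻⁸) = 5.965×10⁵ m²/s².
v = 772.3 m/s.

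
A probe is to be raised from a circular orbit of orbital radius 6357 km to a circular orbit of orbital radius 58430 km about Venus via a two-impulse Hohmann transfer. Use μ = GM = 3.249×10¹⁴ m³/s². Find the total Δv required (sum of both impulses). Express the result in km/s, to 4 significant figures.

r₁ = 6357 km = 6.357×10⁶ m.
r₂ = 58430 km = 5.843×10⁷ m.
Transfer ellipse a_t = (r₁ + r₂)/2 = 3.239×10⁷ m.
At r₁: circular v_c1 = √(μ/r₁) = 7149 m/s; transfer-periapsis v_p = √[μ(2/r₁ − 1/a_t)] = 9601 m/s.
Δv₁ = v_p − v_c1 = 2452 m/s.
At r₂: circular v_c2 = √(μ/r₂) = 2358 m/s; transfer-apoapsis v_a = √[μ(2/r₂ − 1/a_t)] = 1045 m/s.
Δv₂ = v_c2 − v_a = 1313 m/s.
Total Δv = Δv₁ + Δv₂ = 3766 m/s = 3.766 km/s.

Δv_total ≈ 3.766 km/s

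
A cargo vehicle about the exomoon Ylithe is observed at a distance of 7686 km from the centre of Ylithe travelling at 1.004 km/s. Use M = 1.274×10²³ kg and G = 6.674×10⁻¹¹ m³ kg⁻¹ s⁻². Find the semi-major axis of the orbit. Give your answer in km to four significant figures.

a ≈ 7059 km

μ = GM = 6.674×10⁻¹¹ × 1.274×10²³ = 8.503×10¹² m³/s².
r = 7.686×10⁶ m.
Vis-viva rearranged: 1/a = 2/r − v²/μ = 2.602×10⁻⁷ − 1.186×10⁻⁷ = 1.417×10⁻⁷ m⁻¹.
a = 7.059×10⁶ m = 7059.1 km.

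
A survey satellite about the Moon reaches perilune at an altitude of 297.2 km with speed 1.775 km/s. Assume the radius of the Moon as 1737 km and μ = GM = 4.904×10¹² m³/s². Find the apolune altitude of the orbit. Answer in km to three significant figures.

apolune altitude ≈ 2100 km

r_p = 1737 + 297.2 = 2034.2 km = 2.034×10⁶ m.
Specific energy ε = v²/2 − μ/r = -8.355×10⁵ J/kg, so a = −μ/(2ε) = 2.935×10⁶ m.
The apsides satisfy r_p + r_a = 2a, so the apolune radius is 2a − r_p = 3.836×10⁶ m = 3835.6 km.
Apolune altitude = 3835.6 − 1737 = 2098.6 km.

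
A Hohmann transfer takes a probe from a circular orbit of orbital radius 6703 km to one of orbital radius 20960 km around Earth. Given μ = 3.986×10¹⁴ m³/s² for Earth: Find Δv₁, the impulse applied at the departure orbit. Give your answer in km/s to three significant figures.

r₁ = 6703 km = 6.703×10⁶ m.
r₂ = 20960 km = 2.096×10⁷ m.
Transfer ellipse a_t = (r₁ + r₂)/2 = 1.383×10⁷ m.
At r₁: circular v_c1 = √(μ/r₁) = 7711 m/s; transfer-perigee v_p = √[μ(2/r₁ − 1/a_t)] = 9493 m/s.
Δv₁ = v_p − v_c1 = 1781 m/s.
= 1.781 km/s.

Δv ≈ 1.78 km/s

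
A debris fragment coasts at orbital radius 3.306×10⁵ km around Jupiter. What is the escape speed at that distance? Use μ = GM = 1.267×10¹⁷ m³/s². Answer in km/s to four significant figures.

v_esc ≈ 27.69 km/s

r = 3.306×10⁵ km = 3.306×10⁸ m.
Escape speed v_esc = √(2μ/r) = √(2 × 1.267×10¹⁷ / 3.306×10⁸) = √(7.665×10⁸) = 27690 m/s.
= 27.69 km/s.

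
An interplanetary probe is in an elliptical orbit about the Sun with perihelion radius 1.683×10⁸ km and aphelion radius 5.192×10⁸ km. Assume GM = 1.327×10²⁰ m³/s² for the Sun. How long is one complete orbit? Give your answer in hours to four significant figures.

T ≈ 30540 hours

Semi-major axis a = (r_p + r_a)/2 = (1.6830×10⁸ + 5.1920×10⁸)/2 = 3.4375×10⁸ km = 3.438×10¹¹ m.
By Kepler's third law T = 2π√(a³/μ) = 2π × 1.750×10⁷ = 1.099×10⁸ s.
= 30540 hours.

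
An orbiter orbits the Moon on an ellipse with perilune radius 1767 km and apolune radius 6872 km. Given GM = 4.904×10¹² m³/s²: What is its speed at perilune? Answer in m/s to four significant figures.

Semi-major axis a = (r_p + r_a)/2 = 4319.5 km = 4.320×10⁶ m.
Vis-viva: v² = μ(2/r − 1/a) = 4.904×10¹² × (1.132×10⁻⁶ − 2.315×10⁻⁷) = 4.415×10⁶ m²/s².
v = 2101 m/s.

v ≈ 2101 m/s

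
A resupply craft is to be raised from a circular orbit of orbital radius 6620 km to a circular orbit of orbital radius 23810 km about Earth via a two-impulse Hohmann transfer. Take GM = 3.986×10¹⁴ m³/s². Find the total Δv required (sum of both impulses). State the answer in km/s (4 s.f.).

r₁ = 6620 km = 6.620×10⁶ m.
r₂ = 23810 km = 2.381×10⁷ m.
Transfer ellipse a_t = (r₁ + r₂)/2 = 1.522×10⁷ m.
At r₁: circular v_c1 = √(μ/r₁) = 7760 m/s; transfer-perigee v_p = √[μ(2/r₁ − 1/a_t)] = 9707 m/s.
Δv₁ = v_p − v_c1 = 1947 m/s.
At r₂: circular v_c2 = √(μ/r₂) = 4092 m/s; transfer-apogee v_a = √[μ(2/r₂ − 1/a_t)] = 2699 m/s.
Δv₂ = v_c2 − v_a = 1393 m/s.
Total Δv = Δv₁ + Δv₂ = 3340 m/s = 3.340 km/s.

Δv_total ≈ 3.340 km/s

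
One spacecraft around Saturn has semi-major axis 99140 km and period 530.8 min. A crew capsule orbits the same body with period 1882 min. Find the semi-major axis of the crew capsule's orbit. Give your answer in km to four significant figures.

a₂ ≈ 2.305×10⁵ km

Kepler's third law: a³ ∝ T², so a₂ = a₁ (T₂/T₁)^(2/3).
T₂/T₁ = 3.546, (T₂/T₁)^(2/3) = 2.325.
a₂ = 99140 × 2.325 = 2.305×10⁵ km.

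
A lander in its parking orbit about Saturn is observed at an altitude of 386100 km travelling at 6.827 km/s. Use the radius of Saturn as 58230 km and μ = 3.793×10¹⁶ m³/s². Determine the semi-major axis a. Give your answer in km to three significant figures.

r = 58230 + 386100 = 4.4433×10⁵ km = 4.443×10⁸ m.
Specific orbital energy ε = v²/2 − μ/r = (6827)²/2 − 3.793×10¹⁶/4.443×10⁸ = -6.206×10⁷ J/kg.
Since ε = −μ/(2a), a = −μ/(2ε) = 3.056×10⁸ m = 3.0559×10⁵ km.

a ≈ 3.06×10⁵ km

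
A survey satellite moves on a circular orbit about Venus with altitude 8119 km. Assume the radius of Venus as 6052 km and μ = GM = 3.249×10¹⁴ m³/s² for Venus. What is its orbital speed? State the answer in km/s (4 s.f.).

v ≈ 4.788 km/s

r = 6052 + 8119 = 14171 km = 1.4171×10⁷ m.
For a circular orbit v = √(μ/r) = √(3.249×10¹⁴ / 1.417×10⁷) = √(2.293×10⁷) = 4788 m/s.
That is 4.788 km/s.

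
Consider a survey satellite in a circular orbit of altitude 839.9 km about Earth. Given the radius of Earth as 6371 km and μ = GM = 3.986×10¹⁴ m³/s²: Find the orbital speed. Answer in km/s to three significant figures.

v ≈ 7.43 km/s

r = 6371 + 839.9 = 7210.9 km = 7.2109×10⁶ m.
For a circular orbit v = √(μ/r) = √(3.986×10¹⁴ / 7.211×10⁶) = √(5.528×10⁷) = 7435 m/s.
That is 7.435 km/s.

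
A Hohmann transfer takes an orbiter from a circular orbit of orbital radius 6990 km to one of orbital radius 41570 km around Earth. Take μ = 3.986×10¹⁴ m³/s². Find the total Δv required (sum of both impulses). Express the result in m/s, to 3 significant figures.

r₁ = 6990 km = 6.990×10⁶ m.
r₂ = 41570 km = 4.157×10⁷ m.
Transfer ellipse a_t = (r₁ + r₂)/2 = 2.428×10⁷ m.
At r₁: circular v_c1 = √(μ/r₁) = 7551 m/s; transfer-perigee v_p = √[μ(2/r₁ − 1/a_t)] = 9881 m/s.
Δv₁ = v_p − v_c1 = 2329 m/s.
At r₂: circular v_c2 = √(μ/r₂) = 3097 m/s; transfer-apogee v_a = √[μ(2/r₂ − 1/a_t)] = 1661 m/s.
Δv₂ = v_c2 − v_a = 1435 m/s.
Total Δv = Δv₁ + Δv₂ = 3765 m/s.

Δv_total ≈ 3760 m/s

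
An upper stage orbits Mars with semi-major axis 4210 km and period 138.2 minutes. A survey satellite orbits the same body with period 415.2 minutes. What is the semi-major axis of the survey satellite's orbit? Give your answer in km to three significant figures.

a₂ ≈ 8770 km

Kepler's third law: a³ ∝ T², so a₂ = a₁ (T₂/T₁)^(2/3).
T₂/T₁ = 3.004, (T₂/T₁)^(2/3) = 2.082.
a₂ = 4210 × 2.082 = 8766 km.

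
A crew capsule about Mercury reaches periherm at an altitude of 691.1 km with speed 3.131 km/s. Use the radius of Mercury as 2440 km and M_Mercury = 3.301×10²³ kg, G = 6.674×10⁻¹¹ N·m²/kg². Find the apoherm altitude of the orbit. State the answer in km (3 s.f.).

μ = GM = 6.674×10⁻¹¹ × 3.301×10²³ = 2.203×10¹³ m³/s².
r_p = 2440 + 691.1 = 3131.1 km = 3.131×10⁶ m.
Specific energy ε = v²/2 − μ/r = -2.135×10⁶ J/kg, so a = −μ/(2ε) = 5.161×10⁶ m.
The apsides satisfy r_p + r_a = 2a, so the apoherm radius is 2a − r_p = 7.190×10⁶ m = 7189.9 km.
Apoherm altitude = 7189.9 − 2440 = 4749.9 km.

apoherm altitude ≈ 4750 km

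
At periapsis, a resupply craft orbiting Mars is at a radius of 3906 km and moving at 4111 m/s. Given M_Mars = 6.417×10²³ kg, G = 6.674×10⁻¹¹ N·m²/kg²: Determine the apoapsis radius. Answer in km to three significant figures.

apoapsis radius ≈ 13100 km

μ = GM = 6.674×10⁻¹¹ × 6.417×10²³ = 4.283×10¹³ m³/s².
r_p = 3.906×10⁶ m.
Specific energy ε = v²/2 − μ/r = -2.514×10⁶ J/kg, so a = −μ/(2ε) = 8.517×10⁶ m.
The apsides satisfy r_p + r_a = 2a, so the apoapsis radius is 2a − r_p = 1.313×10⁷ m = 13128 km.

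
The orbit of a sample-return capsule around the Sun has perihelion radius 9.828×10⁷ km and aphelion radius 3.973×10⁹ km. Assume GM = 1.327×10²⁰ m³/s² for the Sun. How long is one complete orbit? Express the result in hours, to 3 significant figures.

T ≈ 440000 hours

Semi-major axis a = (r_p + r_a)/2 = (9.8280×10⁷ + 3.9730×10⁹)/2 = 2.0356×10⁹ km = 2.036×10¹² m.
By Kepler's third law T = 2π√(a³/μ) = 2π × 2.521×10⁸ = 1.584×10⁹ s.
= 4.400×10⁵ hours.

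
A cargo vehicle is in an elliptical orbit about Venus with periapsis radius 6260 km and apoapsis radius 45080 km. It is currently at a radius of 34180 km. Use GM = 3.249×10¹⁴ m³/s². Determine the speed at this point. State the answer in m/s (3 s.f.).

v ≈ 2520 m/s

Semi-major axis a = (r_p + r_a)/2 = 25670 km = 2.567×10⁷ m.
Vis-viva: v² = μ(2/r − 1/a) = 3.249×10¹⁴ × (5.851×10⁻⁸ − 3.896×10⁻⁸) = 6.354×10⁶ m²/s².
v = 2521 m/s.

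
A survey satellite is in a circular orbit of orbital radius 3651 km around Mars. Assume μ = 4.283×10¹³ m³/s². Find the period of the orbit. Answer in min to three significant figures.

r = 3651 km = 3.651×10⁶ m.
Kepler's third law: T = 2π√(r³/μ) = 2π√((3.651×10⁶)³ / 4.283×10¹³).
r³/μ = 1.136×10⁶ s², so T = 2π × 1.066×10³ = 6.698×10³ s.
Converting: 6.698×10³ s ÷ 60.00 = 111.6 min.

T ≈ 112 min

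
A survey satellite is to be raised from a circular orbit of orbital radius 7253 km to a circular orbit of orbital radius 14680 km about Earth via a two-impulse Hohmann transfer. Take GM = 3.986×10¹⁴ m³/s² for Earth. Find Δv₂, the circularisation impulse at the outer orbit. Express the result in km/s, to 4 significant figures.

r₁ = 7253 km = 7.253×10⁶ m.
r₂ = 14680 km = 1.468×10⁷ m.
Transfer ellipse a_t = (r₁ + r₂)/2 = 1.097×10⁷ m.
At r₁: circular v_c1 = √(μ/r₁) = 7413 m/s; transfer-perigee v_p = √[μ(2/r₁ − 1/a_t)] = 8577 m/s.
At r₂: circular v_c2 = √(μ/r₂) = 5211 m/s; transfer-apogee v_a = √[μ(2/r₂ − 1/a_t)] = 4238 m/s.
Δv₂ = v_c2 − v_a = 973.1 m/s.
= 0.9731 km/s.

Δv ≈ 0.9731 km/s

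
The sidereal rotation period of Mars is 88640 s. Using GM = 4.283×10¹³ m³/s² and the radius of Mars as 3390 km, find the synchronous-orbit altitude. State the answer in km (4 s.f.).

A synchronous orbit has period T, so by Kepler's third law a = (μT²/4π²)^(1/3).
μT²/4π² = 4.283×10¹³ × (8.864×10⁴)² / 39.48 = 8.524×10²¹ m³.
a = 2.043×10⁷ m = 20428 km.
Altitude h = a − R = 20428 − 3390 = 17038 km.

h_sync ≈ 17040 km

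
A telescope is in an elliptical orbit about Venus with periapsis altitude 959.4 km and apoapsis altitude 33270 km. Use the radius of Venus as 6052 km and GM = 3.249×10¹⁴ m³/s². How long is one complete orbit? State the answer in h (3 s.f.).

T ≈ 10.8 h

r_p = 6052 + 959.4 = 7011.4 km = 7.0114×10⁶ m.
r_a = 6052 + 33270 = 39322 km = 3.9322×10⁷ m.
Semi-major axis a = (r_p + r_a)/2 = (7011.4 + 39322)/2 = 23167 km = 2.317×10⁷ m.
By Kepler's third law T = 2π√(a³/μ) = 2π × 6.186×10³ = 3.887×10⁴ s.
= 10.80 h.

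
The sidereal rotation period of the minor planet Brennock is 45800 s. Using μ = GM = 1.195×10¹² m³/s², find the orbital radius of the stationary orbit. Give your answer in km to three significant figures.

A synchronous orbit has period T, so by Kepler's third law a = (μT²/4π²)^(1/3).
μT²/4π² = 1.195×10¹² × (4.580×10⁴)² / 39.48 = 6.349×10¹⁹ m³.
a = 3.989×10⁶ m = 3989.5 km.

r_sync ≈ 3990 km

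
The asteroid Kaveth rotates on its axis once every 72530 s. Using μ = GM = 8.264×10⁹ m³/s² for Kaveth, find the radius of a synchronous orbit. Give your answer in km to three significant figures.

r_sync ≈ 1030 km

A synchronous orbit has period T, so by Kepler's third law a = (μT²/4π²)^(1/3).
μT²/4π² = 8.264×10⁹ × (7.253×10⁴)² / 39.48 = 1.101×10¹⁸ m³.
a = 1.033×10⁶ m = 1032.7 km.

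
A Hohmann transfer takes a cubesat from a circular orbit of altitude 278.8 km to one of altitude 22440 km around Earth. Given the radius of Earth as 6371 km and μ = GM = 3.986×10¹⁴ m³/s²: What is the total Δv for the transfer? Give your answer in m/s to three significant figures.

Δv_total ≈ 3570 m/s

r₁ = 6371 + 278.8 = 6649.8 km = 6.6498×10⁶ m.
r₂ = 6371 + 22440 = 28811 km = 2.8811×10⁷ m.
Transfer ellipse a_t = (r₁ + r₂)/2 = 1.773×10⁷ m.
At r₁: circular v_c1 = √(μ/r₁) = 7742 m/s; transfer-perigee v_p = √[μ(2/r₁ − 1/a_t)] = 9869 m/s.
Δv₁ = v_p − v_c1 = 2127 m/s.
At r₂: circular v_c2 = √(μ/r₂) = 3720 m/s; transfer-apogee v_a = √[μ(2/r₂ − 1/a_t)] = 2278 m/s.
Δv₂ = v_c2 − v_a = 1442 m/s.
Total Δv = Δv₁ + Δv₂ = 3569 m/s.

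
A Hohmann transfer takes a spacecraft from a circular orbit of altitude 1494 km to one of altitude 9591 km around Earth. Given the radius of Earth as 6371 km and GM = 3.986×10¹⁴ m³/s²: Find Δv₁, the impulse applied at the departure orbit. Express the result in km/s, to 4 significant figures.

Δv ≈ 1.121 km/s

r₁ = 6371 + 1494 = 7865.0 km = 7.8650×10⁶ m.
r₂ = 6371 + 9591 = 15962 km = 1.5962×10⁷ m.
Transfer ellipse a_t = (r₁ + r₂)/2 = 1.191×10⁷ m.
At r₁: circular v_c1 = √(μ/r₁) = 7119 m/s; transfer-perigee v_p = √[μ(2/r₁ − 1/a_t)] = 8240 m/s.
Δv₁ = v_p − v_c1 = 1121 m/s.
= 1.121 km/s.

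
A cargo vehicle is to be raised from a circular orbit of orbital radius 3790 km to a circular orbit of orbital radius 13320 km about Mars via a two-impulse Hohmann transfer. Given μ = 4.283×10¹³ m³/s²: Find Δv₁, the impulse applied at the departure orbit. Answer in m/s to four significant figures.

Δv ≈ 833.0 m/s

r₁ = 3790 km = 3.790×10⁶ m.
r₂ = 13320 km = 1.332×10⁷ m.
Transfer ellipse a_t = (r₁ + r₂)/2 = 8.555×10⁶ m.
At r₁: circular v_c1 = √(μ/r₁) = 3362 m/s; transfer-periapsis v_p = √[μ(2/r₁ − 1/a_t)] = 4195 m/s.
Δv₁ = v_p − v_c1 = 833.0 m/s.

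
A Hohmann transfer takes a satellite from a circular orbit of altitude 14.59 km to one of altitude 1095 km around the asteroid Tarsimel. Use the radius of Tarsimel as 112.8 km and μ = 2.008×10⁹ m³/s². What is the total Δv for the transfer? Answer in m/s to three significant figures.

Δv_total ≈ 66.3 m/s

r₁ = 112.8 + 14.59 = 127.39 km = 1.2739×10⁵ m.
r₂ = 112.8 + 1095 = 1207.8 km = 1.2078×10⁶ m.
Transfer ellipse a_t = (r₁ + r₂)/2 = 6.676×10⁵ m.
At r₁: circular v_c1 = √(μ/r₁) = 125.5 m/s; transfer-periapsis v_p = √[μ(2/r₁ − 1/a_t)] = 168.9 m/s.
Δv₁ = v_p − v_c1 = 43.32 m/s.
At r₂: circular v_c2 = √(μ/r₂) = 40.77 m/s; transfer-apoapsis v_a = √[μ(2/r₂ − 1/a_t)] = 17.81 m/s.
Δv₂ = v_c2 − v_a = 22.96 m/s.
Total Δv = Δv₁ + Δv₂ = 66.28 m/s.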